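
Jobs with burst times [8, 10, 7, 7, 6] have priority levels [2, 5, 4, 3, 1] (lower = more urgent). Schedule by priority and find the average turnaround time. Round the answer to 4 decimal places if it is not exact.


Sort by priority (ascending = highest first):
Order: [(1, 6), (2, 8), (3, 7), (4, 7), (5, 10)]
Completion times:
  Priority 1, burst=6, C=6
  Priority 2, burst=8, C=14
  Priority 3, burst=7, C=21
  Priority 4, burst=7, C=28
  Priority 5, burst=10, C=38
Average turnaround = 107/5 = 21.4

21.4


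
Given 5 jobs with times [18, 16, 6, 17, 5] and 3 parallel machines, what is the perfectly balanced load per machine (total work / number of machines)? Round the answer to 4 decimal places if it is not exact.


Total processing time = 18 + 16 + 6 + 17 + 5 = 62
Number of machines = 3
Ideal balanced load = 62 / 3 = 20.6667

20.6667


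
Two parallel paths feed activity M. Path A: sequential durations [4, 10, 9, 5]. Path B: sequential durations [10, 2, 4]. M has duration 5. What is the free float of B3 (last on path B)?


ES(B3) = sum of predecessors on chain B = 12
EF(B3) = ES + duration = 12 + 4 = 16
Successor of B3 is M. ES(M) = max(sum(A), sum(B)) = max(28, 16) = 28
Free float = ES(successor) - EF(current) = 28 - 16 = 12

12


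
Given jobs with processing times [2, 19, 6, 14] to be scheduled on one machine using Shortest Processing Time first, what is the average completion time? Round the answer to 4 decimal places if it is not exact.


Sort jobs by processing time (SPT order): [2, 6, 14, 19]
Compute completion times sequentially:
  Job 1: processing = 2, completes at 2
  Job 2: processing = 6, completes at 8
  Job 3: processing = 14, completes at 22
  Job 4: processing = 19, completes at 41
Sum of completion times = 73
Average completion time = 73/4 = 18.25

18.25


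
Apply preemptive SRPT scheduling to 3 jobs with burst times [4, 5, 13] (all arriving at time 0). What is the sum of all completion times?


Since all jobs arrive at t=0, SRPT equals SPT ordering.
SPT order: [4, 5, 13]
Completion times:
  Job 1: p=4, C=4
  Job 2: p=5, C=9
  Job 3: p=13, C=22
Total completion time = 4 + 9 + 22 = 35

35


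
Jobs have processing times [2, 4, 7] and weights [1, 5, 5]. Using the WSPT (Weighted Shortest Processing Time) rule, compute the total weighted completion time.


Compute p/w ratios and sort ascending (WSPT): [(4, 5), (7, 5), (2, 1)]
Compute weighted completion times:
  Job (p=4,w=5): C=4, w*C=5*4=20
  Job (p=7,w=5): C=11, w*C=5*11=55
  Job (p=2,w=1): C=13, w*C=1*13=13
Total weighted completion time = 88

88


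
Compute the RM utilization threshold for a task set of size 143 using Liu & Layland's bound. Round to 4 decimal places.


Compute 2^(1/143) = 1.0048589497
Subtract 1: 1.0048589497 - 1 = 0.0048589497
Multiply by n: 143 * 0.0048589497 = 0.6948298071
Round to 4 dp: 0.6948

0.6948


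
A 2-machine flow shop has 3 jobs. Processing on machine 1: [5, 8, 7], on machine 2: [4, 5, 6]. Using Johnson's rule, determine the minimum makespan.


Apply Johnson's rule:
  Group 1 (a <= b): []
  Group 2 (a > b): [(3, 7, 6), (2, 8, 5), (1, 5, 4)]
Optimal job order: [3, 2, 1]
Schedule:
  Job 3: M1 done at 7, M2 done at 13
  Job 2: M1 done at 15, M2 done at 20
  Job 1: M1 done at 20, M2 done at 24
Makespan = 24

24


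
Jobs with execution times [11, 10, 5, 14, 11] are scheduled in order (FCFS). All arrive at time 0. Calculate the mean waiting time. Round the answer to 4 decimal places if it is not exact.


FCFS order (as given): [11, 10, 5, 14, 11]
Waiting times:
  Job 1: wait = 0
  Job 2: wait = 11
  Job 3: wait = 21
  Job 4: wait = 26
  Job 5: wait = 40
Sum of waiting times = 98
Average waiting time = 98/5 = 19.6

19.6


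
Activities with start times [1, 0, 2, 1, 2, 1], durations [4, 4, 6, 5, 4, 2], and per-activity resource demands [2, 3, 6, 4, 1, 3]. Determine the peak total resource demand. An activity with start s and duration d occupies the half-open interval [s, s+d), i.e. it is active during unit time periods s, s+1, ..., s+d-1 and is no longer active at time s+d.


Each activity i is active on [start_i, start_i + duration_i).
Compute total resource usage per time slot:
  t=0: active resources = [3], total = 3
  t=1: active resources = [2, 3, 4, 3], total = 12
  t=2: active resources = [2, 3, 6, 4, 1, 3], total = 19
  t=3: active resources = [2, 3, 6, 4, 1], total = 16
  t=4: active resources = [2, 6, 4, 1], total = 13
  t=5: active resources = [6, 4, 1], total = 11
  t=6: active resources = [6], total = 6
  t=7: active resources = [6], total = 6
Peak resource demand = 19

19


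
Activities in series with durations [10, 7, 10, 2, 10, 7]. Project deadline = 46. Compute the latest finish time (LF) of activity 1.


LF(activity 1) = deadline - sum of successor durations
Successors: activities 2 through 6 with durations [7, 10, 2, 10, 7]
Sum of successor durations = 36
LF = 46 - 36 = 10

10


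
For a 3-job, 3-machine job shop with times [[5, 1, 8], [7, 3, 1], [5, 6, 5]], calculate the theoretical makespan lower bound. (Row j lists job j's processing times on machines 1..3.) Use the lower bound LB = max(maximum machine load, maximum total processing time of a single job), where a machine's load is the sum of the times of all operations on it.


Machine loads:
  Machine 1: 5 + 7 + 5 = 17
  Machine 2: 1 + 3 + 6 = 10
  Machine 3: 8 + 1 + 5 = 14
Max machine load = 17
Job totals:
  Job 1: 14
  Job 2: 11
  Job 3: 16
Max job total = 16
Lower bound = max(17, 16) = 17

17


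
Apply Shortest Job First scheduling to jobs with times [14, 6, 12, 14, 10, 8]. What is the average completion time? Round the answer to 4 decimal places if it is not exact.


SJF order (ascending): [6, 8, 10, 12, 14, 14]
Completion times:
  Job 1: burst=6, C=6
  Job 2: burst=8, C=14
  Job 3: burst=10, C=24
  Job 4: burst=12, C=36
  Job 5: burst=14, C=50
  Job 6: burst=14, C=64
Average completion = 194/6 = 32.3333

32.3333


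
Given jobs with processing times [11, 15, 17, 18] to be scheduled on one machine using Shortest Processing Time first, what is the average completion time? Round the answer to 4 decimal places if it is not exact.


Sort jobs by processing time (SPT order): [11, 15, 17, 18]
Compute completion times sequentially:
  Job 1: processing = 11, completes at 11
  Job 2: processing = 15, completes at 26
  Job 3: processing = 17, completes at 43
  Job 4: processing = 18, completes at 61
Sum of completion times = 141
Average completion time = 141/4 = 35.25

35.25


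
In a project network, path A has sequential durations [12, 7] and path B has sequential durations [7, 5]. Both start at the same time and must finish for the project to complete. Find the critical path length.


Path A total = 12 + 7 = 19
Path B total = 7 + 5 = 12
Critical path = longest path = max(19, 12) = 19

19


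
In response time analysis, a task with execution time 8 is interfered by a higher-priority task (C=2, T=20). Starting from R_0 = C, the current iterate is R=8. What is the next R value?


R_next = C + ceil(R_prev / T_hp) * C_hp
ceil(8 / 20) = ceil(0.4) = 1
Interference = 1 * 2 = 2
R_next = 8 + 2 = 10

10


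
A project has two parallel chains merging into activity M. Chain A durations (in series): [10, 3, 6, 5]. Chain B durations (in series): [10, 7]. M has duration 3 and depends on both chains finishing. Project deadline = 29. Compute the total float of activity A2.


Forward pass: ES(A2) = sum of predecessors on chain A = 10
EF = ES + duration = 10 + 3 = 13
Backward pass: LF(M) = deadline = 29; LS(M) = 29 - 3 = 26
LF(A2) = LS(M) - sum(successors on chain A) = 26 - 11 = 15
LS = LF - duration = 15 - 3 = 12
Total float = LS - ES = 12 - 10 = 2

2


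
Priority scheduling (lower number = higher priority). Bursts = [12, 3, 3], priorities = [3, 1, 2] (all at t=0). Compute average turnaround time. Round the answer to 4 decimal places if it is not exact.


Sort by priority (ascending = highest first):
Order: [(1, 3), (2, 3), (3, 12)]
Completion times:
  Priority 1, burst=3, C=3
  Priority 2, burst=3, C=6
  Priority 3, burst=12, C=18
Average turnaround = 27/3 = 9.0

9.0


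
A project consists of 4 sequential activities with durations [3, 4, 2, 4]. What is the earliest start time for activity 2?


Activity 2 starts after activities 1 through 1 complete.
Predecessor durations: [3]
ES = 3 = 3

3


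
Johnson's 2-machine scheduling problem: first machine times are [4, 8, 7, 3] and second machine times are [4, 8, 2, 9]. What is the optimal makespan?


Apply Johnson's rule:
  Group 1 (a <= b): [(4, 3, 9), (1, 4, 4), (2, 8, 8)]
  Group 2 (a > b): [(3, 7, 2)]
Optimal job order: [4, 1, 2, 3]
Schedule:
  Job 4: M1 done at 3, M2 done at 12
  Job 1: M1 done at 7, M2 done at 16
  Job 2: M1 done at 15, M2 done at 24
  Job 3: M1 done at 22, M2 done at 26
Makespan = 26

26


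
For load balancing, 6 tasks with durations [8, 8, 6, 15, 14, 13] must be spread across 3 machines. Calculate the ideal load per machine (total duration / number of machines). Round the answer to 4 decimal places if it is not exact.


Total processing time = 8 + 8 + 6 + 15 + 14 + 13 = 64
Number of machines = 3
Ideal balanced load = 64 / 3 = 21.3333

21.3333


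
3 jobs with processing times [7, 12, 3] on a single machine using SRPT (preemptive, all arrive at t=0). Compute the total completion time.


Since all jobs arrive at t=0, SRPT equals SPT ordering.
SPT order: [3, 7, 12]
Completion times:
  Job 1: p=3, C=3
  Job 2: p=7, C=10
  Job 3: p=12, C=22
Total completion time = 3 + 10 + 22 = 35

35


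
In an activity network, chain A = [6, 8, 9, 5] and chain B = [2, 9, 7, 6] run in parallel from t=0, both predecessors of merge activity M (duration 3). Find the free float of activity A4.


ES(A4) = sum of predecessors on chain A = 23
EF(A4) = ES + duration = 23 + 5 = 28
Successor of A4 is M. ES(M) = max(sum(A), sum(B)) = max(28, 24) = 28
Free float = ES(successor) - EF(current) = 28 - 28 = 0

0


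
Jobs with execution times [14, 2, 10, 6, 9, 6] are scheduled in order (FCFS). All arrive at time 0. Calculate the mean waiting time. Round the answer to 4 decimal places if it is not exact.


FCFS order (as given): [14, 2, 10, 6, 9, 6]
Waiting times:
  Job 1: wait = 0
  Job 2: wait = 14
  Job 3: wait = 16
  Job 4: wait = 26
  Job 5: wait = 32
  Job 6: wait = 41
Sum of waiting times = 129
Average waiting time = 129/6 = 21.5

21.5


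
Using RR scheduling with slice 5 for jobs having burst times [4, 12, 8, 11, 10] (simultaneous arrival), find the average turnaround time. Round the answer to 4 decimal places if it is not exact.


Time quantum = 5
Execution trace:
  J1 runs 4 units, time = 4
  J2 runs 5 units, time = 9
  J3 runs 5 units, time = 14
  J4 runs 5 units, time = 19
  J5 runs 5 units, time = 24
  J2 runs 5 units, time = 29
  J3 runs 3 units, time = 32
  J4 runs 5 units, time = 37
  J5 runs 5 units, time = 42
  J2 runs 2 units, time = 44
  J4 runs 1 units, time = 45
Finish times: [4, 44, 32, 45, 42]
Average turnaround = 167/5 = 33.4

33.4


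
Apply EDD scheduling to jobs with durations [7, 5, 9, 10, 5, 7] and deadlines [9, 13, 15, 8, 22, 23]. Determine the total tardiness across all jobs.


Sort by due date (EDD order): [(10, 8), (7, 9), (5, 13), (9, 15), (5, 22), (7, 23)]
Compute completion times and tardiness:
  Job 1: p=10, d=8, C=10, tardiness=max(0,10-8)=2
  Job 2: p=7, d=9, C=17, tardiness=max(0,17-9)=8
  Job 3: p=5, d=13, C=22, tardiness=max(0,22-13)=9
  Job 4: p=9, d=15, C=31, tardiness=max(0,31-15)=16
  Job 5: p=5, d=22, C=36, tardiness=max(0,36-22)=14
  Job 6: p=7, d=23, C=43, tardiness=max(0,43-23)=20
Total tardiness = 69

69


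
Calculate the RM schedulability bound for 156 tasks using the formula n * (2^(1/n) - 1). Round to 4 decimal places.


Compute 2^(1/156) = 1.0044531370
Subtract 1: 1.0044531370 - 1 = 0.0044531370
Multiply by n: 156 * 0.0044531370 = 0.6946893720
Round to 4 dp: 0.6947

0.6947


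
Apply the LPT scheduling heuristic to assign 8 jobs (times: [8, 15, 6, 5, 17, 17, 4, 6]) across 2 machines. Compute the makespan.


Sort jobs in decreasing order (LPT): [17, 17, 15, 8, 6, 6, 5, 4]
Assign each job to the least loaded machine:
  Machine 1: jobs [17, 15, 5, 4], load = 41
  Machine 2: jobs [17, 8, 6, 6], load = 37
Makespan = max load = 41

41


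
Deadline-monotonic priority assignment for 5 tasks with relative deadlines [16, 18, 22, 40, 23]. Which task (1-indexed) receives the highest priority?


Sort tasks by relative deadline (ascending):
  Task 1: deadline = 16
  Task 2: deadline = 18
  Task 3: deadline = 22
  Task 5: deadline = 23
  Task 4: deadline = 40
Priority order (highest first): [1, 2, 3, 5, 4]
Highest priority task = 1

1


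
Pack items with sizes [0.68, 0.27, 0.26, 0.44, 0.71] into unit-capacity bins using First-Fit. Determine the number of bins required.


Place items sequentially using First-Fit:
  Item 0.68 -> new Bin 1
  Item 0.27 -> Bin 1 (now 0.95)
  Item 0.26 -> new Bin 2
  Item 0.44 -> Bin 2 (now 0.7)
  Item 0.71 -> new Bin 3
Total bins used = 3

3


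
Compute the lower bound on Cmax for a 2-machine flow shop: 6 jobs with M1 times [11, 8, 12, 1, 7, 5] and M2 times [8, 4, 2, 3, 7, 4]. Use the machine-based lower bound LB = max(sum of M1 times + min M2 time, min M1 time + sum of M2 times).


LB1 = sum(M1 times) + min(M2 times) = 44 + 2 = 46
LB2 = min(M1 times) + sum(M2 times) = 1 + 28 = 29
Lower bound = max(LB1, LB2) = max(46, 29) = 46

46


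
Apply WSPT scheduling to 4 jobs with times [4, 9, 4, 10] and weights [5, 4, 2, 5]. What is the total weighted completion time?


Compute p/w ratios and sort ascending (WSPT): [(4, 5), (4, 2), (10, 5), (9, 4)]
Compute weighted completion times:
  Job (p=4,w=5): C=4, w*C=5*4=20
  Job (p=4,w=2): C=8, w*C=2*8=16
  Job (p=10,w=5): C=18, w*C=5*18=90
  Job (p=9,w=4): C=27, w*C=4*27=108
Total weighted completion time = 234

234


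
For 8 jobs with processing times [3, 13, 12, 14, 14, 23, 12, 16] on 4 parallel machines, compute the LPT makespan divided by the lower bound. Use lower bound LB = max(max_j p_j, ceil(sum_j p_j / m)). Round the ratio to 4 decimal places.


LPT order: [23, 16, 14, 14, 13, 12, 12, 3]
Machine loads after assignment: [26, 28, 27, 26]
LPT makespan = 28
Lower bound = max(max_job, ceil(total/4)) = max(23, 27) = 27
Ratio = 28 / 27 = 1.037

1.037


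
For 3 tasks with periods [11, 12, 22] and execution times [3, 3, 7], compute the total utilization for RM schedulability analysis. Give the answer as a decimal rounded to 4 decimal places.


Compute individual utilizations (exact fractions):
  Task 1: C/T = 3/11 (approx. 0.2727)
  Task 2: C/T = 3/12 = 1/4 (approx. 0.25)
  Task 3: C/T = 7/22 (approx. 0.3182)
Total utilization U = 3/11 + 1/4 + 7/22 = 37/44
Rounded to 4 decimal places: U = 0.8409
RM (Liu & Layland) bound for 3 tasks = 0.779763; compare with U = 37/44 (approx. 0.840909)
bound < U <= 1, so the RM sufficient condition is not met (inconclusive; an exact test such as response-time analysis is needed).

0.8409


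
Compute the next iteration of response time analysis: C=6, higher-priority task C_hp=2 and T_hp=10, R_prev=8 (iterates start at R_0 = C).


R_next = C + ceil(R_prev / T_hp) * C_hp
ceil(8 / 10) = ceil(0.8) = 1
Interference = 1 * 2 = 2
R_next = 6 + 2 = 8
R_next = R_prev, so the iteration has converged (response time = 8).

8


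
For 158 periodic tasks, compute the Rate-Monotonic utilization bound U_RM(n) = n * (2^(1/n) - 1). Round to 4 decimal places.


Compute 2^(1/158) = 1.0043966445
Subtract 1: 1.0043966445 - 1 = 0.0043966445
Multiply by n: 158 * 0.0043966445 = 0.6946698310
Round to 4 dp: 0.6947

0.6947


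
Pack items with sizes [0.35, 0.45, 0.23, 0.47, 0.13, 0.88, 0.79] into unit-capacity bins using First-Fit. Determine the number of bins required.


Place items sequentially using First-Fit:
  Item 0.35 -> new Bin 1
  Item 0.45 -> Bin 1 (now 0.8)
  Item 0.23 -> new Bin 2
  Item 0.47 -> Bin 2 (now 0.7)
  Item 0.13 -> Bin 1 (now 0.93)
  Item 0.88 -> new Bin 3
  Item 0.79 -> new Bin 4
Total bins used = 4

4


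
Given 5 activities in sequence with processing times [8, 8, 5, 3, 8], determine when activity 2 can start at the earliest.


Activity 2 starts after activities 1 through 1 complete.
Predecessor durations: [8]
ES = 8 = 8

8


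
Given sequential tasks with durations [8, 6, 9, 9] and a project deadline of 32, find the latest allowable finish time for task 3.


LF(activity 3) = deadline - sum of successor durations
Successors: activities 4 through 4 with durations [9]
Sum of successor durations = 9
LF = 32 - 9 = 23

23


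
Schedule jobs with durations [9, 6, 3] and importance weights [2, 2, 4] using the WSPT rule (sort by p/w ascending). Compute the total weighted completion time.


Compute p/w ratios and sort ascending (WSPT): [(3, 4), (6, 2), (9, 2)]
Compute weighted completion times:
  Job (p=3,w=4): C=3, w*C=4*3=12
  Job (p=6,w=2): C=9, w*C=2*9=18
  Job (p=9,w=2): C=18, w*C=2*18=36
Total weighted completion time = 66

66


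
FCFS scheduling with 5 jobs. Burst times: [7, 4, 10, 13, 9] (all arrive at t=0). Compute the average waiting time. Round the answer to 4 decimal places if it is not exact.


FCFS order (as given): [7, 4, 10, 13, 9]
Waiting times:
  Job 1: wait = 0
  Job 2: wait = 7
  Job 3: wait = 11
  Job 4: wait = 21
  Job 5: wait = 34
Sum of waiting times = 73
Average waiting time = 73/5 = 14.6

14.6


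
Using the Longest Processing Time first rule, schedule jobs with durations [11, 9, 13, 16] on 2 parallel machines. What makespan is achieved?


Sort jobs in decreasing order (LPT): [16, 13, 11, 9]
Assign each job to the least loaded machine:
  Machine 1: jobs [16, 9], load = 25
  Machine 2: jobs [13, 11], load = 24
Makespan = max load = 25

25


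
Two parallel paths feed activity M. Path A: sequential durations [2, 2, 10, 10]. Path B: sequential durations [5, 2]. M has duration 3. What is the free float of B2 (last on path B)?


ES(B2) = sum of predecessors on chain B = 5
EF(B2) = ES + duration = 5 + 2 = 7
Successor of B2 is M. ES(M) = max(sum(A), sum(B)) = max(24, 7) = 24
Free float = ES(successor) - EF(current) = 24 - 7 = 17

17


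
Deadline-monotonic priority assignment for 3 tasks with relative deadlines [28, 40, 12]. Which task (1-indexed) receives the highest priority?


Sort tasks by relative deadline (ascending):
  Task 3: deadline = 12
  Task 1: deadline = 28
  Task 2: deadline = 40
Priority order (highest first): [3, 1, 2]
Highest priority task = 3

3


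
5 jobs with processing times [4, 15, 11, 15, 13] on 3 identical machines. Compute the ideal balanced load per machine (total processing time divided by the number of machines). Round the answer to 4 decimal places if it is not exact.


Total processing time = 4 + 15 + 11 + 15 + 13 = 58
Number of machines = 3
Ideal balanced load = 58 / 3 = 19.3333

19.3333


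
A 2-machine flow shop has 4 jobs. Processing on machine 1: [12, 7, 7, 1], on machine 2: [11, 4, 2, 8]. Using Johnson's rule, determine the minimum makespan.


Apply Johnson's rule:
  Group 1 (a <= b): [(4, 1, 8)]
  Group 2 (a > b): [(1, 12, 11), (2, 7, 4), (3, 7, 2)]
Optimal job order: [4, 1, 2, 3]
Schedule:
  Job 4: M1 done at 1, M2 done at 9
  Job 1: M1 done at 13, M2 done at 24
  Job 2: M1 done at 20, M2 done at 28
  Job 3: M1 done at 27, M2 done at 30
Makespan = 30

30


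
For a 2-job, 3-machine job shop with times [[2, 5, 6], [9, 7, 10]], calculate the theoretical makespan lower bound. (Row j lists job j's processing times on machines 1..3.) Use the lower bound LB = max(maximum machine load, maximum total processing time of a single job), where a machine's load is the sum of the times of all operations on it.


Machine loads:
  Machine 1: 2 + 9 = 11
  Machine 2: 5 + 7 = 12
  Machine 3: 6 + 10 = 16
Max machine load = 16
Job totals:
  Job 1: 13
  Job 2: 26
Max job total = 26
Lower bound = max(16, 26) = 26

26


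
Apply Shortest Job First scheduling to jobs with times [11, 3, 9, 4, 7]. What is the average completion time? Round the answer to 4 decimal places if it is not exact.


SJF order (ascending): [3, 4, 7, 9, 11]
Completion times:
  Job 1: burst=3, C=3
  Job 2: burst=4, C=7
  Job 3: burst=7, C=14
  Job 4: burst=9, C=23
  Job 5: burst=11, C=34
Average completion = 81/5 = 16.2

16.2


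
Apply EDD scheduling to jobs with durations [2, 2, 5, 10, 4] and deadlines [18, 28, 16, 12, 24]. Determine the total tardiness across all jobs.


Sort by due date (EDD order): [(10, 12), (5, 16), (2, 18), (4, 24), (2, 28)]
Compute completion times and tardiness:
  Job 1: p=10, d=12, C=10, tardiness=max(0,10-12)=0
  Job 2: p=5, d=16, C=15, tardiness=max(0,15-16)=0
  Job 3: p=2, d=18, C=17, tardiness=max(0,17-18)=0
  Job 4: p=4, d=24, C=21, tardiness=max(0,21-24)=0
  Job 5: p=2, d=28, C=23, tardiness=max(0,23-28)=0
Total tardiness = 0

0


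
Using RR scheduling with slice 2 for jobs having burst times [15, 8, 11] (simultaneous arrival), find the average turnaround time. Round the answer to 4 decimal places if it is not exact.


Time quantum = 2
Execution trace:
  J1 runs 2 units, time = 2
  J2 runs 2 units, time = 4
  J3 runs 2 units, time = 6
  J1 runs 2 units, time = 8
  J2 runs 2 units, time = 10
  J3 runs 2 units, time = 12
  J1 runs 2 units, time = 14
  J2 runs 2 units, time = 16
  J3 runs 2 units, time = 18
  J1 runs 2 units, time = 20
  J2 runs 2 units, time = 22
  J3 runs 2 units, time = 24
  J1 runs 2 units, time = 26
  J3 runs 2 units, time = 28
  J1 runs 2 units, time = 30
  J3 runs 1 units, time = 31
  J1 runs 2 units, time = 33
  J1 runs 1 units, time = 34
Finish times: [34, 22, 31]
Average turnaround = 87/3 = 29.0

29.0


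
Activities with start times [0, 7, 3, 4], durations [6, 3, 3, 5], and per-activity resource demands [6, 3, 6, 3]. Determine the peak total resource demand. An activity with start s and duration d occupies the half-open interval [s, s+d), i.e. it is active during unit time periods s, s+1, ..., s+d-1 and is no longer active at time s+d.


Each activity i is active on [start_i, start_i + duration_i).
Compute total resource usage per time slot:
  t=0: active resources = [6], total = 6
  t=1: active resources = [6], total = 6
  t=2: active resources = [6], total = 6
  t=3: active resources = [6, 6], total = 12
  t=4: active resources = [6, 6, 3], total = 15
  t=5: active resources = [6, 6, 3], total = 15
  t=6: active resources = [3], total = 3
  t=7: active resources = [3, 3], total = 6
  t=8: active resources = [3, 3], total = 6
  t=9: active resources = [3], total = 3
Peak resource demand = 15

15


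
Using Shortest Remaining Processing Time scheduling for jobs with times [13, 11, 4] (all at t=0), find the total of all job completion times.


Since all jobs arrive at t=0, SRPT equals SPT ordering.
SPT order: [4, 11, 13]
Completion times:
  Job 1: p=4, C=4
  Job 2: p=11, C=15
  Job 3: p=13, C=28
Total completion time = 4 + 15 + 28 = 47

47


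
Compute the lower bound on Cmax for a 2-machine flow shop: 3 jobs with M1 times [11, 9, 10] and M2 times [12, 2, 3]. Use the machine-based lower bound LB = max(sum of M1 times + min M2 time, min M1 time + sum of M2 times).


LB1 = sum(M1 times) + min(M2 times) = 30 + 2 = 32
LB2 = min(M1 times) + sum(M2 times) = 9 + 17 = 26
Lower bound = max(LB1, LB2) = max(32, 26) = 32

32


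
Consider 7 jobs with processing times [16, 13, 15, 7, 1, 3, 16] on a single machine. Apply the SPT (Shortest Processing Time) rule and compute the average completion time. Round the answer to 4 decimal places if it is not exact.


Sort jobs by processing time (SPT order): [1, 3, 7, 13, 15, 16, 16]
Compute completion times sequentially:
  Job 1: processing = 1, completes at 1
  Job 2: processing = 3, completes at 4
  Job 3: processing = 7, completes at 11
  Job 4: processing = 13, completes at 24
  Job 5: processing = 15, completes at 39
  Job 6: processing = 16, completes at 55
  Job 7: processing = 16, completes at 71
Sum of completion times = 205
Average completion time = 205/7 = 29.2857

29.2857


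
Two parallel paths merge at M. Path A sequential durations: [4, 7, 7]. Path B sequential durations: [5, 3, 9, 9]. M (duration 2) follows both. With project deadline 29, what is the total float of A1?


Forward pass: ES(A1) = sum of predecessors on chain A = 0
EF = ES + duration = 0 + 4 = 4
Backward pass: LF(M) = deadline = 29; LS(M) = 29 - 2 = 27
LF(A1) = LS(M) - sum(successors on chain A) = 27 - 14 = 13
LS = LF - duration = 13 - 4 = 9
Total float = LS - ES = 9 - 0 = 9

9


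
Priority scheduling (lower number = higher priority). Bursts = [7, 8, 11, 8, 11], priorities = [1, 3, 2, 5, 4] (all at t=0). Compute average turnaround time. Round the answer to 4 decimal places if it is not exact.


Sort by priority (ascending = highest first):
Order: [(1, 7), (2, 11), (3, 8), (4, 11), (5, 8)]
Completion times:
  Priority 1, burst=7, C=7
  Priority 2, burst=11, C=18
  Priority 3, burst=8, C=26
  Priority 4, burst=11, C=37
  Priority 5, burst=8, C=45
Average turnaround = 133/5 = 26.6

26.6


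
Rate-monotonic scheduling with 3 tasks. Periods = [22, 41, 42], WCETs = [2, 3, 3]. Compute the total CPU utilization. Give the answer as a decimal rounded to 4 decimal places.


Compute individual utilizations (exact fractions):
  Task 1: C/T = 2/22 = 1/11 (approx. 0.0909)
  Task 2: C/T = 3/41 (approx. 0.0732)
  Task 3: C/T = 3/42 = 1/14 (approx. 0.0714)
Total utilization U = 1/11 + 3/41 + 1/14 = 1487/6314
Rounded to 4 decimal places: U = 0.2355
RM (Liu & Layland) bound for 3 tasks = 0.779763; compare with U = 1487/6314 (approx. 0.235508)
U <= bound, so schedulable by RM sufficient condition.

0.2355


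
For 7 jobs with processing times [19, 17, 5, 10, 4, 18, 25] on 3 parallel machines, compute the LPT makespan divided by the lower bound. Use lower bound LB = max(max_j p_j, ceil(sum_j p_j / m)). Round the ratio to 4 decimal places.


LPT order: [25, 19, 18, 17, 10, 5, 4]
Machine loads after assignment: [30, 33, 35]
LPT makespan = 35
Lower bound = max(max_job, ceil(total/3)) = max(25, 33) = 33
Ratio = 35 / 33 = 1.0606

1.0606


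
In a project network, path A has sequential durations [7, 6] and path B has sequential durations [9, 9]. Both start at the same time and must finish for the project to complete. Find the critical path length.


Path A total = 7 + 6 = 13
Path B total = 9 + 9 = 18
Critical path = longest path = max(13, 18) = 18

18


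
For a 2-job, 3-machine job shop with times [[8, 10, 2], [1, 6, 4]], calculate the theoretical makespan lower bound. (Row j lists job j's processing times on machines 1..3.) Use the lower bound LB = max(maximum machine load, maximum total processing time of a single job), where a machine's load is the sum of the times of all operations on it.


Machine loads:
  Machine 1: 8 + 1 = 9
  Machine 2: 10 + 6 = 16
  Machine 3: 2 + 4 = 6
Max machine load = 16
Job totals:
  Job 1: 20
  Job 2: 11
Max job total = 20
Lower bound = max(16, 20) = 20

20


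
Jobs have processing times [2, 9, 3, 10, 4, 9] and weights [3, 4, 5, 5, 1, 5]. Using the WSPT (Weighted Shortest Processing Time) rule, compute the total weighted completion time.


Compute p/w ratios and sort ascending (WSPT): [(3, 5), (2, 3), (9, 5), (10, 5), (9, 4), (4, 1)]
Compute weighted completion times:
  Job (p=3,w=5): C=3, w*C=5*3=15
  Job (p=2,w=3): C=5, w*C=3*5=15
  Job (p=9,w=5): C=14, w*C=5*14=70
  Job (p=10,w=5): C=24, w*C=5*24=120
  Job (p=9,w=4): C=33, w*C=4*33=132
  Job (p=4,w=1): C=37, w*C=1*37=37
Total weighted completion time = 389

389


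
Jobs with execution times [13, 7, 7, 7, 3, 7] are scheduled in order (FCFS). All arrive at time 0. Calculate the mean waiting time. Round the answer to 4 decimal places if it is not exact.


FCFS order (as given): [13, 7, 7, 7, 3, 7]
Waiting times:
  Job 1: wait = 0
  Job 2: wait = 13
  Job 3: wait = 20
  Job 4: wait = 27
  Job 5: wait = 34
  Job 6: wait = 37
Sum of waiting times = 131
Average waiting time = 131/6 = 21.8333

21.8333


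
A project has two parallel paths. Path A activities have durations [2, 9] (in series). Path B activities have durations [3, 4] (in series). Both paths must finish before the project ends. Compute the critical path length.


Path A total = 2 + 9 = 11
Path B total = 3 + 4 = 7
Critical path = longest path = max(11, 7) = 11

11


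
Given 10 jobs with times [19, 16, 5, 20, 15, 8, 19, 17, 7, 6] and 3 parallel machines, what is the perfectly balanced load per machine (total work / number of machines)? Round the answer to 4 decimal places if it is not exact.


Total processing time = 19 + 16 + 5 + 20 + 15 + 8 + 19 + 17 + 7 + 6 = 132
Number of machines = 3
Ideal balanced load = 132 / 3 = 44.0

44.0


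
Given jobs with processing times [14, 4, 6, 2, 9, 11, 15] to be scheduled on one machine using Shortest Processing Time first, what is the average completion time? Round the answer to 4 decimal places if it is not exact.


Sort jobs by processing time (SPT order): [2, 4, 6, 9, 11, 14, 15]
Compute completion times sequentially:
  Job 1: processing = 2, completes at 2
  Job 2: processing = 4, completes at 6
  Job 3: processing = 6, completes at 12
  Job 4: processing = 9, completes at 21
  Job 5: processing = 11, completes at 32
  Job 6: processing = 14, completes at 46
  Job 7: processing = 15, completes at 61
Sum of completion times = 180
Average completion time = 180/7 = 25.7143

25.7143


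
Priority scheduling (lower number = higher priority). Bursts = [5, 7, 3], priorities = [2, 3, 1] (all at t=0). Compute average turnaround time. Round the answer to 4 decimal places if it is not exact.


Sort by priority (ascending = highest first):
Order: [(1, 3), (2, 5), (3, 7)]
Completion times:
  Priority 1, burst=3, C=3
  Priority 2, burst=5, C=8
  Priority 3, burst=7, C=15
Average turnaround = 26/3 = 8.6667

8.6667


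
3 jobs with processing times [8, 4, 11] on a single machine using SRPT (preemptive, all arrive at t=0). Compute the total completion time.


Since all jobs arrive at t=0, SRPT equals SPT ordering.
SPT order: [4, 8, 11]
Completion times:
  Job 1: p=4, C=4
  Job 2: p=8, C=12
  Job 3: p=11, C=23
Total completion time = 4 + 12 + 23 = 39

39


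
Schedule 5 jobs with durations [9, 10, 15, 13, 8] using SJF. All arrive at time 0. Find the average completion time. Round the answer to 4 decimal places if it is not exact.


SJF order (ascending): [8, 9, 10, 13, 15]
Completion times:
  Job 1: burst=8, C=8
  Job 2: burst=9, C=17
  Job 3: burst=10, C=27
  Job 4: burst=13, C=40
  Job 5: burst=15, C=55
Average completion = 147/5 = 29.4

29.4


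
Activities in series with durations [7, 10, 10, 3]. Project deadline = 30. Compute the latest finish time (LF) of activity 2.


LF(activity 2) = deadline - sum of successor durations
Successors: activities 3 through 4 with durations [10, 3]
Sum of successor durations = 13
LF = 30 - 13 = 17

17


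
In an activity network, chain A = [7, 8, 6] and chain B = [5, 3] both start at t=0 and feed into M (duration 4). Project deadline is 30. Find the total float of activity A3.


Forward pass: ES(A3) = sum of predecessors on chain A = 15
EF = ES + duration = 15 + 6 = 21
Backward pass: LF(M) = deadline = 30; LS(M) = 30 - 4 = 26
LF(A3) = LS(M) - sum(successors on chain A) = 26 - 0 = 26
LS = LF - duration = 26 - 6 = 20
Total float = LS - ES = 20 - 15 = 5

5


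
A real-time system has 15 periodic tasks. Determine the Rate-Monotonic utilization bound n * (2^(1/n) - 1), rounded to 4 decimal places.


Compute 2^(1/15) = 1.0472941228
Subtract 1: 1.0472941228 - 1 = 0.0472941228
Multiply by n: 15 * 0.0472941228 = 0.7094118420
Round to 4 dp: 0.7094

0.7094


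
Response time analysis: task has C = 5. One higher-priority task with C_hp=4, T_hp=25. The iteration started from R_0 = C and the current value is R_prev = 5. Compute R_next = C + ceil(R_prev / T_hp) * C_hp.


R_next = C + ceil(R_prev / T_hp) * C_hp
ceil(5 / 25) = ceil(0.2) = 1
Interference = 1 * 4 = 4
R_next = 5 + 4 = 9

9


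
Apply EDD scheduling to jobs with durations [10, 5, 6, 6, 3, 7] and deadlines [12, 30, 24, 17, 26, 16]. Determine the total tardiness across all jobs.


Sort by due date (EDD order): [(10, 12), (7, 16), (6, 17), (6, 24), (3, 26), (5, 30)]
Compute completion times and tardiness:
  Job 1: p=10, d=12, C=10, tardiness=max(0,10-12)=0
  Job 2: p=7, d=16, C=17, tardiness=max(0,17-16)=1
  Job 3: p=6, d=17, C=23, tardiness=max(0,23-17)=6
  Job 4: p=6, d=24, C=29, tardiness=max(0,29-24)=5
  Job 5: p=3, d=26, C=32, tardiness=max(0,32-26)=6
  Job 6: p=5, d=30, C=37, tardiness=max(0,37-30)=7
Total tardiness = 25

25


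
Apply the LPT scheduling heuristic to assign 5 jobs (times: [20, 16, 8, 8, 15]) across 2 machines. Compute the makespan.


Sort jobs in decreasing order (LPT): [20, 16, 15, 8, 8]
Assign each job to the least loaded machine:
  Machine 1: jobs [20, 8, 8], load = 36
  Machine 2: jobs [16, 15], load = 31
Makespan = max load = 36

36


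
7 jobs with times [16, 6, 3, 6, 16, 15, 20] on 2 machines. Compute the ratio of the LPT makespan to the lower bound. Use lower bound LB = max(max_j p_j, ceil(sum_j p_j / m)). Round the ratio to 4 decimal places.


LPT order: [20, 16, 16, 15, 6, 6, 3]
Machine loads after assignment: [41, 41]
LPT makespan = 41
Lower bound = max(max_job, ceil(total/2)) = max(20, 41) = 41
Ratio = 41 / 41 = 1.0

1.0


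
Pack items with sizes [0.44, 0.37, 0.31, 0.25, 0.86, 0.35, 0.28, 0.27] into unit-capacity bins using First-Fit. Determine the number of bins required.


Place items sequentially using First-Fit:
  Item 0.44 -> new Bin 1
  Item 0.37 -> Bin 1 (now 0.81)
  Item 0.31 -> new Bin 2
  Item 0.25 -> Bin 2 (now 0.56)
  Item 0.86 -> new Bin 3
  Item 0.35 -> Bin 2 (now 0.91)
  Item 0.28 -> new Bin 4
  Item 0.27 -> Bin 4 (now 0.55)
Total bins used = 4

4


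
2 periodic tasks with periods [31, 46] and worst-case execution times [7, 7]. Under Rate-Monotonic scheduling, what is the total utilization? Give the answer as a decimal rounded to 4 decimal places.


Compute individual utilizations (exact fractions):
  Task 1: C/T = 7/31 (approx. 0.2258)
  Task 2: C/T = 7/46 (approx. 0.1522)
Total utilization U = 7/31 + 7/46 = 539/1426
Rounded to 4 decimal places: U = 0.3780
RM (Liu & Layland) bound for 2 tasks = 0.828427; compare with U = 539/1426 (approx. 0.377980)
U <= bound, so schedulable by RM sufficient condition.

0.3780


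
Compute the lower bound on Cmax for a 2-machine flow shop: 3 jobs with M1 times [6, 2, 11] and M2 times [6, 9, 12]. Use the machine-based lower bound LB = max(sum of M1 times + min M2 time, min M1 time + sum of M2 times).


LB1 = sum(M1 times) + min(M2 times) = 19 + 6 = 25
LB2 = min(M1 times) + sum(M2 times) = 2 + 27 = 29
Lower bound = max(LB1, LB2) = max(25, 29) = 29

29


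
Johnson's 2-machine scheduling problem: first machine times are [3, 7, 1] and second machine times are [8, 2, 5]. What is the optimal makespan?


Apply Johnson's rule:
  Group 1 (a <= b): [(3, 1, 5), (1, 3, 8)]
  Group 2 (a > b): [(2, 7, 2)]
Optimal job order: [3, 1, 2]
Schedule:
  Job 3: M1 done at 1, M2 done at 6
  Job 1: M1 done at 4, M2 done at 14
  Job 2: M1 done at 11, M2 done at 16
Makespan = 16

16


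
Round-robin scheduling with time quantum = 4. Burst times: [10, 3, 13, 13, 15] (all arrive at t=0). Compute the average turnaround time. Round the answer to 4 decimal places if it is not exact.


Time quantum = 4
Execution trace:
  J1 runs 4 units, time = 4
  J2 runs 3 units, time = 7
  J3 runs 4 units, time = 11
  J4 runs 4 units, time = 15
  J5 runs 4 units, time = 19
  J1 runs 4 units, time = 23
  J3 runs 4 units, time = 27
  J4 runs 4 units, time = 31
  J5 runs 4 units, time = 35
  J1 runs 2 units, time = 37
  J3 runs 4 units, time = 41
  J4 runs 4 units, time = 45
  J5 runs 4 units, time = 49
  J3 runs 1 units, time = 50
  J4 runs 1 units, time = 51
  J5 runs 3 units, time = 54
Finish times: [37, 7, 50, 51, 54]
Average turnaround = 199/5 = 39.8

39.8


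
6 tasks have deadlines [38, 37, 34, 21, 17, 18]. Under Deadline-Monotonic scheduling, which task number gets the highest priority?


Sort tasks by relative deadline (ascending):
  Task 5: deadline = 17
  Task 6: deadline = 18
  Task 4: deadline = 21
  Task 3: deadline = 34
  Task 2: deadline = 37
  Task 1: deadline = 38
Priority order (highest first): [5, 6, 4, 3, 2, 1]
Highest priority task = 5

5


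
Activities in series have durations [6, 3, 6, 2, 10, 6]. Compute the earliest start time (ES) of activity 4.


Activity 4 starts after activities 1 through 3 complete.
Predecessor durations: [6, 3, 6]
ES = 6 + 3 + 6 = 15

15


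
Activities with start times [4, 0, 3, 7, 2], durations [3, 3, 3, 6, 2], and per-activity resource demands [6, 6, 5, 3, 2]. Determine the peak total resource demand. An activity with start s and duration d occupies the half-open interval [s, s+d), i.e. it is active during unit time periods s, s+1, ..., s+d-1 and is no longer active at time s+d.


Each activity i is active on [start_i, start_i + duration_i).
Compute total resource usage per time slot:
  t=0: active resources = [6], total = 6
  t=1: active resources = [6], total = 6
  t=2: active resources = [6, 2], total = 8
  t=3: active resources = [5, 2], total = 7
  t=4: active resources = [6, 5], total = 11
  t=5: active resources = [6, 5], total = 11
  t=6: active resources = [6], total = 6
  t=7: active resources = [3], total = 3
  t=8: active resources = [3], total = 3
  t=9: active resources = [3], total = 3
  t=10: active resources = [3], total = 3
  t=11: active resources = [3], total = 3
  t=12: active resources = [3], total = 3
Peak resource demand = 11

11


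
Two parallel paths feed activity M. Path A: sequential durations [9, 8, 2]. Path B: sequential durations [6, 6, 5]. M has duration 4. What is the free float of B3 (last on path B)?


ES(B3) = sum of predecessors on chain B = 12
EF(B3) = ES + duration = 12 + 5 = 17
Successor of B3 is M. ES(M) = max(sum(A), sum(B)) = max(19, 17) = 19
Free float = ES(successor) - EF(current) = 19 - 17 = 2

2


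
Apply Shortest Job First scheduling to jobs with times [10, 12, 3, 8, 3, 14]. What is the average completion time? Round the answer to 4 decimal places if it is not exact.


SJF order (ascending): [3, 3, 8, 10, 12, 14]
Completion times:
  Job 1: burst=3, C=3
  Job 2: burst=3, C=6
  Job 3: burst=8, C=14
  Job 4: burst=10, C=24
  Job 5: burst=12, C=36
  Job 6: burst=14, C=50
Average completion = 133/6 = 22.1667

22.1667


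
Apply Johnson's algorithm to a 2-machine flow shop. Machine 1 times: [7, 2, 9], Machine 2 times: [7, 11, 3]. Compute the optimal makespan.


Apply Johnson's rule:
  Group 1 (a <= b): [(2, 2, 11), (1, 7, 7)]
  Group 2 (a > b): [(3, 9, 3)]
Optimal job order: [2, 1, 3]
Schedule:
  Job 2: M1 done at 2, M2 done at 13
  Job 1: M1 done at 9, M2 done at 20
  Job 3: M1 done at 18, M2 done at 23
Makespan = 23

23


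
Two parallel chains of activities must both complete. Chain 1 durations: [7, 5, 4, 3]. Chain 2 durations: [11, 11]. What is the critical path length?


Path A total = 7 + 5 + 4 + 3 = 19
Path B total = 11 + 11 = 22
Critical path = longest path = max(19, 22) = 22

22


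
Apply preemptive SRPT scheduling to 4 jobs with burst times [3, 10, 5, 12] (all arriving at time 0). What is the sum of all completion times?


Since all jobs arrive at t=0, SRPT equals SPT ordering.
SPT order: [3, 5, 10, 12]
Completion times:
  Job 1: p=3, C=3
  Job 2: p=5, C=8
  Job 3: p=10, C=18
  Job 4: p=12, C=30
Total completion time = 3 + 8 + 18 + 30 = 59

59


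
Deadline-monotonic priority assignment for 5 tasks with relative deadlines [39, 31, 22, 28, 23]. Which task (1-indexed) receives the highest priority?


Sort tasks by relative deadline (ascending):
  Task 3: deadline = 22
  Task 5: deadline = 23
  Task 4: deadline = 28
  Task 2: deadline = 31
  Task 1: deadline = 39
Priority order (highest first): [3, 5, 4, 2, 1]
Highest priority task = 3

3


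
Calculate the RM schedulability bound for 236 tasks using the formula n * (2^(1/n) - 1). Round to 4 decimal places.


Compute 2^(1/236) = 1.0029413817
Subtract 1: 1.0029413817 - 1 = 0.0029413817
Multiply by n: 236 * 0.0029413817 = 0.6941660812
Round to 4 dp: 0.6942

0.6942
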